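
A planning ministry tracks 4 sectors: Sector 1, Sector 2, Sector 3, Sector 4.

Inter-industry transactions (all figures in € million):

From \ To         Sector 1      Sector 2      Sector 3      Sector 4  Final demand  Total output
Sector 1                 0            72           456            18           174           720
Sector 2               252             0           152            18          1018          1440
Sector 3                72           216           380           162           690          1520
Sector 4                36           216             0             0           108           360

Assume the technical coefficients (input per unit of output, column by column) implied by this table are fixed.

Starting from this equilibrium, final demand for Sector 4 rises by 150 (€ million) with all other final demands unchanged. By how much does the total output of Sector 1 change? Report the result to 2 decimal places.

Technical coefficients a_ij = z_ij / X_j:
  a_11 = 0/720 = 0.00, a_21 = 252/720 = 0.35, a_31 = 72/720 = 0.10, a_41 = 36/720 = 0.05
  a_12 = 72/1440 = 0.05, a_22 = 0/1440 = 0.00, a_32 = 216/1440 = 0.15, a_42 = 216/1440 = 0.15
  a_13 = 456/1520 = 0.30, a_23 = 152/1520 = 0.10, a_33 = 380/1520 = 0.25, a_43 = 0/1520 = 0.00
  a_14 = 18/360 = 0.05, a_24 = 18/360 = 0.05, a_34 = 162/360 = 0.45, a_44 = 0/360 = 0.00
I − A =
  [   1.00    -0.05    -0.30    -0.05]
  [  -0.35     1.00    -0.10    -0.05]
  [  -0.10    -0.15     0.75    -0.45]
  [  -0.05    -0.15     0.00     1.00]
Compute the cofactors C_ij = (−1)^(i+j)·(3×3 minor ij) of I−A; the adjugate is their transpose:
adj(I−A) = Cᵀ =
  [ 0.722625   0.108375   0.303500   0.178125]
  [ 0.276625   0.711375   0.205500   0.141875]
  [ 0.198250   0.224000   0.969750   0.457500]
  [ 0.077625   0.112125   0.046000   0.675625]
det(I−A) = Σ_j (I−A)_1j·C_1j = (1.00)(0.722625) + (-0.05)(0.276625) + (-0.30)(0.198250) + (-0.05)(0.077625) = 0.6454375
(I − A)⁻¹ = adj(I−A) / det(I−A) ≈
  [   1.1196     0.1679     0.4702     0.2760]
  [   0.4286     1.1022     0.3184     0.2198]
  [   0.3072     0.3471     1.5025     0.7088]
  [   0.1203     0.1737     0.0713     1.0468]
Δx = (I − A)⁻¹ Δd with Δd having +150 in the Sector 4 component and 0 elsewhere.
So Δx_1 = L_14 · (+150), where L_14 = adj(I−A)_14 / det(I−A) = 0.178125 / 0.6454375.
Δx_1 = 0.178125 × (+150) / 0.6454375 = 26.71875 / 0.6454375 ≈ 41.40.

Δx_1 = 41.40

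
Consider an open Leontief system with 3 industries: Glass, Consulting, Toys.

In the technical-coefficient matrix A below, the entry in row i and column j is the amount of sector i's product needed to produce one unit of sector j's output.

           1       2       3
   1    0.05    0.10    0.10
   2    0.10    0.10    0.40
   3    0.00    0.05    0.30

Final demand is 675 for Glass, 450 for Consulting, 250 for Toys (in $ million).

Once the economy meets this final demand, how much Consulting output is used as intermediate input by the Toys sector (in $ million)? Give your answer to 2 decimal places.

z_23 = 165.03

I − A =
  [   0.95    -0.10    -0.10]
  [  -0.10     0.90    -0.40]
  [   0.00    -0.05     0.70]
Cofactors of I−A, C_ij = (−1)^(i+j)·(minor ij) (rows/columns in the sector order above):
  C_11 = (0.90)(0.70) − (-0.40)(-0.05) = 0.6100
  C_12 = −[(-0.10)(0.70) − (-0.40)(0.00)] = 0.0700
  C_13 = (-0.10)(-0.05) − (0.90)(0.00) = 0.0050
  C_21 = −[(-0.10)(0.70) − (-0.10)(-0.05)] = 0.0750
  C_22 = (0.95)(0.70) − (-0.10)(0.00) = 0.6650
  C_23 = −[(0.95)(-0.05) − (-0.10)(0.00)] = 0.0475
  C_31 = (-0.10)(-0.40) − (-0.10)(0.90) = 0.1300
  C_32 = −[(0.95)(-0.40) − (-0.10)(-0.10)] = 0.3900
  C_33 = (0.95)(0.90) − (-0.10)(-0.10) = 0.8450
det(I−A) = Σ_j (I−A)_1j·C_1j = (0.95)(0.6100) + (-0.10)(0.0700) + (-0.10)(0.0050) = 0.5720
adj(I−A) = Cᵀ =
  [ 0.6100   0.0750   0.1300]
  [ 0.0700   0.6650   0.3900]
  [ 0.0050   0.0475   0.8450]
(I − A)⁻¹ = adj(I−A) / det(I−A) ≈
  [   1.0664     0.1311     0.2273]
  [   0.1224     1.1626     0.6818]
  [   0.0087     0.0830     1.4773]
First solve x = (I − A)⁻¹ d = adj(I−A)·d / det(I−A); in particular x_3 = (0.0050·675 + 0.0475·450 + 0.8450·250) / 0.5720 = 236.00 / 0.5720 ≈ 412.5874.
Intermediate flow from 2 to 3: z_23 = a_23 · x_3 = 0.40 × 236.00 / 0.5720 = 94.40 / 0.5720 ≈ 165.03.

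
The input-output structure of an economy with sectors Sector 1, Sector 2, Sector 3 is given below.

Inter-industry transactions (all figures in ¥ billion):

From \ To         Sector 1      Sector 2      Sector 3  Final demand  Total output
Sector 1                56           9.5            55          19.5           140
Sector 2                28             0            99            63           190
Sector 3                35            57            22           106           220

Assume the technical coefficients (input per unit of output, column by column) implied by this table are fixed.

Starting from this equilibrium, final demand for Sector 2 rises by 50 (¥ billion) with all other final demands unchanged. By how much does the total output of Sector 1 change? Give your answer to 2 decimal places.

Technical coefficients a_ij = z_ij / X_j:
  a_11 = 56/140 = 0.40, a_21 = 28/140 = 0.20, a_31 = 35/140 = 0.25
  a_12 = 9.5/190 = 0.05, a_22 = 0/190 = 0.00, a_32 = 57/190 = 0.30
  a_13 = 55/220 = 0.25, a_23 = 99/220 = 0.45, a_33 = 22/220 = 0.10
I − A =
  [   0.60    -0.05    -0.25]
  [  -0.20     1.00    -0.45]
  [  -0.25    -0.30     0.90]
Cofactors of I−A, C_ij = (−1)^(i+j)·(minor ij) (rows/columns in the sector order above):
  C_11 = (1.00)(0.90) − (-0.45)(-0.30) = 0.7650
  C_12 = −[(-0.20)(0.90) − (-0.45)(-0.25)] = 0.2925
  C_13 = (-0.20)(-0.30) − (1.00)(-0.25) = 0.3100
  C_21 = −[(-0.05)(0.90) − (-0.25)(-0.30)] = 0.1200
  C_22 = (0.60)(0.90) − (-0.25)(-0.25) = 0.4775
  C_23 = −[(0.60)(-0.30) − (-0.05)(-0.25)] = 0.1925
  C_31 = (-0.05)(-0.45) − (-0.25)(1.00) = 0.2725
  C_32 = −[(0.60)(-0.45) − (-0.25)(-0.20)] = 0.3200
  C_33 = (0.60)(1.00) − (-0.05)(-0.20) = 0.5900
det(I−A) = Σ_j (I−A)_1j·C_1j = (0.60)(0.7650) + (-0.05)(0.2925) + (-0.25)(0.3100) = 0.366875
adj(I−A) = Cᵀ =
  [ 0.7650   0.1200   0.2725]
  [ 0.2925   0.4775   0.3200]
  [ 0.3100   0.1925   0.5900]
(I − A)⁻¹ = adj(I−A) / det(I−A) ≈
  [   2.0852     0.3271     0.7428]
  [   0.7973     1.3015     0.8722]
  [   0.8450     0.5247     1.6082]
Δx = (I − A)⁻¹ Δd with Δd having +50 in the Sector 2 component and 0 elsewhere.
So Δx_1 = L_12 · (+50), where L_12 = adj(I−A)_12 / det(I−A) = 0.1200 / 0.366875.
Δx_1 = 0.1200 × (+50) / 0.366875 = 6.00 / 0.366875 ≈ 16.35.

Δx_1 = 16.35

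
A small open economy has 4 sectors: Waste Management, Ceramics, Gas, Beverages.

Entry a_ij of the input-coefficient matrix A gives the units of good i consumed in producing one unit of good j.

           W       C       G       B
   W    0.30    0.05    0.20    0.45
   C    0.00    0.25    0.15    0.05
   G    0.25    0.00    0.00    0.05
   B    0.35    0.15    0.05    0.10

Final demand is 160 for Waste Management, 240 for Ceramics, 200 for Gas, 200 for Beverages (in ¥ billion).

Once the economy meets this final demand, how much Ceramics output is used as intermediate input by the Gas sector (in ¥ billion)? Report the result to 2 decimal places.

I − A =
  [   0.70    -0.05    -0.20    -0.45]
  [   0.00     0.75    -0.15    -0.05]
  [  -0.25     0.00     1.00    -0.05]
  [  -0.35    -0.15    -0.05     0.90]
Compute the cofactors C_ij = (−1)^(i+j)·(3×3 minor ij) of I−A; the adjugate is their transpose:
adj(I−A) = Cᵀ =
  [ 0.664500   0.113875   0.167375   0.347875]
  [ 0.054500   0.416625   0.076125   0.054625]
  [ 0.180000   0.034250   0.348250   0.111250]
  [ 0.277500   0.115625   0.097125   0.485625]
det(I−A) = Σ_j (I−A)_1j·C_1j = (0.70)(0.664500) + (-0.05)(0.054500) + (-0.20)(0.180000) + (-0.45)(0.277500) = 0.30155
(I − A)⁻¹ = adj(I−A) / det(I−A) ≈
  [   2.2036     0.3776     0.5550     1.1536]
  [   0.1807     1.3816     0.2524     0.1811]
  [   0.5969     0.1136     1.1549     0.3689]
  [   0.9202     0.3834     0.3221     1.6104]
First solve x = (I − A)⁻¹ d = adj(I−A)·d / det(I−A); in particular x_G = (0.180000·160 + 0.034250·240 + 0.348250·200 + 0.111250·200) / 0.30155 = 128.92 / 0.30155 ≈ 427.5245.
Intermediate flow from C to G: z_CG = a_CG · x_G = 0.15 × 128.92 / 0.30155 = 19.338 / 0.30155 ≈ 64.13.

z_CG = 64.13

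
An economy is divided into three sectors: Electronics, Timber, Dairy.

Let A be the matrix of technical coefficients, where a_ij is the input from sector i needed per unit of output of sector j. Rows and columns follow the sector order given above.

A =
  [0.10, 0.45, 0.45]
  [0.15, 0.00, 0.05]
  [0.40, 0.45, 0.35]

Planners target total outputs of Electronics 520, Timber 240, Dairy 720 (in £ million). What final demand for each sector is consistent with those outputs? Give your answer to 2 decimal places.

d_E = 36.00, d_T = 126.00, d_D = 152.00

I − A =
  [   0.90    -0.45    -0.45]
  [  -0.15     1.00    -0.05]
  [  -0.40    -0.45     0.65]
d = (I − A) x:
  d_E = (+0.90)·520 + (-0.45)·240 + (-0.45)·720 = 36.00
  d_T = (-0.15)·520 + (+1.00)·240 + (-0.05)·720 = 126.00
  d_D = (-0.40)·520 + (-0.45)·240 + (+0.65)·720 = 152.00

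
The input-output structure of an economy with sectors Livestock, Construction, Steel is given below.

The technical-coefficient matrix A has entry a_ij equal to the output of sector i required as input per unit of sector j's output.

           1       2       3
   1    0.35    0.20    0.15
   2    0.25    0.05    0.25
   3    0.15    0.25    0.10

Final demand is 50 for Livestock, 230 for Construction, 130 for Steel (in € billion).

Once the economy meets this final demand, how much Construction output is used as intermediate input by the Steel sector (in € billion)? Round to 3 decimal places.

I − A =
  [   0.65    -0.20    -0.15]
  [  -0.25     0.95    -0.25]
  [  -0.15    -0.25     0.90]
Cofactors of I−A, C_ij = (−1)^(i+j)·(minor ij) (rows/columns in the sector order above):
  C_11 = (0.95)(0.90) − (-0.25)(-0.25) = 0.7925
  C_12 = −[(-0.25)(0.90) − (-0.25)(-0.15)] = 0.2625
  C_13 = (-0.25)(-0.25) − (0.95)(-0.15) = 0.2050
  C_21 = −[(-0.20)(0.90) − (-0.15)(-0.25)] = 0.2175
  C_22 = (0.65)(0.90) − (-0.15)(-0.15) = 0.5625
  C_23 = −[(0.65)(-0.25) − (-0.20)(-0.15)] = 0.1925
  C_31 = (-0.20)(-0.25) − (-0.15)(0.95) = 0.1925
  C_32 = −[(0.65)(-0.25) − (-0.15)(-0.25)] = 0.2000
  C_33 = (0.65)(0.95) − (-0.20)(-0.25) = 0.5675
det(I−A) = Σ_j (I−A)_1j·C_1j = (0.65)(0.7925) + (-0.20)(0.2625) + (-0.15)(0.2050) = 0.431875
adj(I−A) = Cᵀ =
  [ 0.7925   0.2175   0.1925]
  [ 0.2625   0.5625   0.2000]
  [ 0.2050   0.1925   0.5675]
(I − A)⁻¹ = adj(I−A) / det(I−A) ≈
  [   1.8350     0.5036     0.4457]
  [   0.6078     1.3025     0.4631]
  [   0.4747     0.4457     1.3140]
First solve x = (I − A)⁻¹ d = adj(I−A)·d / det(I−A); in particular x_3 = (0.2050·50 + 0.1925·230 + 0.5675·130) / 0.431875 = 128.30 / 0.431875 ≈ 297.07670.
Intermediate flow from 2 to 3: z_23 = a_23 · x_3 = 0.25 × 128.30 / 0.431875 = 32.075 / 0.431875 ≈ 74.269.

z_23 = 74.269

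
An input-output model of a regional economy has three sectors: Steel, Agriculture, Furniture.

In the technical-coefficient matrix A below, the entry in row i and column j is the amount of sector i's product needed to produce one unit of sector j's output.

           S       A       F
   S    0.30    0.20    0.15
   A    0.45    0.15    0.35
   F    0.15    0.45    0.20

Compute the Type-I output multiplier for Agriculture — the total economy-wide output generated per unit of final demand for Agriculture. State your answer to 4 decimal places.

I − A =
  [   0.70    -0.20    -0.15]
  [  -0.45     0.85    -0.35]
  [  -0.15    -0.45     0.80]
Cofactors of I−A, C_ij = (−1)^(i+j)·(minor ij) (rows/columns in the sector order above):
  C_11 = (0.85)(0.80) − (-0.35)(-0.45) = 0.5225
  C_12 = −[(-0.45)(0.80) − (-0.35)(-0.15)] = 0.4125
  C_13 = (-0.45)(-0.45) − (0.85)(-0.15) = 0.3300
  C_21 = −[(-0.20)(0.80) − (-0.15)(-0.45)] = 0.2275
  C_22 = (0.70)(0.80) − (-0.15)(-0.15) = 0.5375
  C_23 = −[(0.70)(-0.45) − (-0.20)(-0.15)] = 0.3450
  C_31 = (-0.20)(-0.35) − (-0.15)(0.85) = 0.1975
  C_32 = −[(0.70)(-0.35) − (-0.15)(-0.45)] = 0.3125
  C_33 = (0.70)(0.85) − (-0.20)(-0.45) = 0.5050
det(I−A) = Σ_j (I−A)_1j·C_1j = (0.70)(0.5225) + (-0.20)(0.4125) + (-0.15)(0.3300) = 0.23375
adj(I−A) = Cᵀ =
  [ 0.5225   0.2275   0.1975]
  [ 0.4125   0.5375   0.3125]
  [ 0.3300   0.3450   0.5050]
(I − A)⁻¹ = adj(I−A) / det(I−A) ≈
  [   2.23529     0.97326     0.84492]
  [   1.76471     2.29947     1.33690]
  [   1.41176     1.47594     2.16043]
The output multiplier for sector j is the column-j sum of the Leontief inverse (I − A)⁻¹ = adj(I−A) / det(I−A).
Column A of adj(I−A): (0.2275, 0.5375, 0.3450); det(I−A) = 0.23375.
m_A = (0.2275 + 0.5375 + 0.3450) / 0.23375 = 1.11 / 0.23375 ≈ 4.7487.

m_A = 4.7487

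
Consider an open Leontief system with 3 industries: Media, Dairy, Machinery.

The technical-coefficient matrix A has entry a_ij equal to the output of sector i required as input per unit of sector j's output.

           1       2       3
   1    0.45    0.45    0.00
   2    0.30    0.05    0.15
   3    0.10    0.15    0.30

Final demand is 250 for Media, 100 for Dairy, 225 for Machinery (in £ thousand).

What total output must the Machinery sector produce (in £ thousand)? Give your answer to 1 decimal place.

I − A =
  [   0.55    -0.45     0.00]
  [  -0.30     0.95    -0.15]
  [  -0.10    -0.15     0.70]
Cofactors of I−A, C_ij = (−1)^(i+j)·(minor ij) (rows/columns in the sector order above):
  C_11 = (0.95)(0.70) − (-0.15)(-0.15) = 0.6425
  C_12 = −[(-0.30)(0.70) − (-0.15)(-0.10)] = 0.2250
  C_13 = (-0.30)(-0.15) − (0.95)(-0.10) = 0.1400
  C_21 = −[(-0.45)(0.70) − (0.00)(-0.15)] = 0.3150
  C_22 = (0.55)(0.70) − (0.00)(-0.10) = 0.3850
  C_23 = −[(0.55)(-0.15) − (-0.45)(-0.10)] = 0.1275
  C_31 = (-0.45)(-0.15) − (0.00)(0.95) = 0.0675
  C_32 = −[(0.55)(-0.15) − (0.00)(-0.30)] = 0.0825
  C_33 = (0.55)(0.95) − (-0.45)(-0.30) = 0.3875
det(I−A) = Σ_j (I−A)_1j·C_1j = (0.55)(0.6425) + (-0.45)(0.2250) + (0.00)(0.1400) = 0.252125
adj(I−A) = Cᵀ =
  [ 0.6425   0.3150   0.0675]
  [ 0.2250   0.3850   0.0825]
  [ 0.1400   0.1275   0.3875]
(I − A)⁻¹ = adj(I−A) / det(I−A) ≈
  [   2.5483     1.2494     0.2677]
  [   0.8924     1.5270     0.3272]
  [   0.5553     0.5057     1.5369]
x = (I − A)⁻¹ d = adj(I−A)·d / det(I−A), with det(I−A) = 0.252125:
  x_1 = (0.6425·250 + 0.3150·100 + 0.0675·225) / 0.252125 = 207.3125 / 0.252125 ≈ 822.3
  x_2 = (0.2250·250 + 0.3850·100 + 0.0825·225) / 0.252125 = 113.3125 / 0.252125 ≈ 449.4
  x_3 = (0.1400·250 + 0.1275·100 + 0.3875·225) / 0.252125 = 134.9375 / 0.252125 ≈ 535.2

x_3 = 535.2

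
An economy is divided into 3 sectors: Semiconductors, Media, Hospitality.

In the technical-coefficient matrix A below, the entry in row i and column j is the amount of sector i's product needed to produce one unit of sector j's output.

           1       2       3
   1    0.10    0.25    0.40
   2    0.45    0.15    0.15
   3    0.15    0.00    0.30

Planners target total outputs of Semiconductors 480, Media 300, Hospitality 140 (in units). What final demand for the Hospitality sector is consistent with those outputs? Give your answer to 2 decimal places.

I − A =
  [   0.90    -0.25    -0.40]
  [  -0.45     0.85    -0.15]
  [  -0.15     0.00     0.70]
d = (I − A) x:
  d_1 = (+0.90)·480 + (-0.25)·300 + (-0.40)·140 = 301.00
  d_2 = (-0.45)·480 + (+0.85)·300 + (-0.15)·140 = 18.00
  d_3 = (-0.15)·480 + (+0.00)·300 + (+0.70)·140 = 26.00

d_3 = 26.00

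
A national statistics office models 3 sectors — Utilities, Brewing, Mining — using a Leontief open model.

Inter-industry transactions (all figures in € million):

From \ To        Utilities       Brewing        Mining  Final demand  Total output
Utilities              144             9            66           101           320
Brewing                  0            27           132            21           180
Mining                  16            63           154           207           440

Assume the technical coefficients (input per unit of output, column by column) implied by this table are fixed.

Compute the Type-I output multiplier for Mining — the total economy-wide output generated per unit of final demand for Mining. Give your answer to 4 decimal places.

Technical coefficients a_ij = z_ij / X_j:
  a_11 = 144/320 = 0.45, a_21 = 0/320 = 0.00, a_31 = 16/320 = 0.05
  a_12 = 9/180 = 0.05, a_22 = 27/180 = 0.15, a_32 = 63/180 = 0.35
  a_13 = 66/440 = 0.15, a_23 = 132/440 = 0.30, a_33 = 154/440 = 0.35
I − A =
  [   0.55    -0.05    -0.15]
  [   0.00     0.85    -0.30]
  [  -0.05    -0.35     0.65]
Cofactors of I−A, C_ij = (−1)^(i+j)·(minor ij) (rows/columns in the sector order above):
  C_11 = (0.85)(0.65) − (-0.30)(-0.35) = 0.4475
  C_12 = −[(0.00)(0.65) − (-0.30)(-0.05)] = 0.0150
  C_13 = (0.00)(-0.35) − (0.85)(-0.05) = 0.0425
  C_21 = −[(-0.05)(0.65) − (-0.15)(-0.35)] = 0.0850
  C_22 = (0.55)(0.65) − (-0.15)(-0.05) = 0.3500
  C_23 = −[(0.55)(-0.35) − (-0.05)(-0.05)] = 0.1950
  C_31 = (-0.05)(-0.30) − (-0.15)(0.85) = 0.1425
  C_32 = −[(0.55)(-0.30) − (-0.15)(0.00)] = 0.1650
  C_33 = (0.55)(0.85) − (-0.05)(0.00) = 0.4675
det(I−A) = Σ_j (I−A)_1j·C_1j = (0.55)(0.4475) + (-0.05)(0.0150) + (-0.15)(0.0425) = 0.2390
adj(I−A) = Cᵀ =
  [ 0.4475   0.0850   0.1425]
  [ 0.0150   0.3500   0.1650]
  [ 0.0425   0.1950   0.4675]
(I − A)⁻¹ = adj(I−A) / det(I−A) ≈
  [   1.87238     0.35565     0.59623]
  [   0.06276     1.46444     0.69038]
  [   0.17782     0.81590     1.95607]
The output multiplier for sector j is the column-j sum of the Leontief inverse (I − A)⁻¹ = adj(I−A) / det(I−A).
Column 3 of adj(I−A): (0.1425, 0.1650, 0.4675); det(I−A) = 0.2390.
m_3 = (0.1425 + 0.1650 + 0.4675) / 0.2390 = 0.775 / 0.2390 ≈ 3.2427.

m_3 = 3.2427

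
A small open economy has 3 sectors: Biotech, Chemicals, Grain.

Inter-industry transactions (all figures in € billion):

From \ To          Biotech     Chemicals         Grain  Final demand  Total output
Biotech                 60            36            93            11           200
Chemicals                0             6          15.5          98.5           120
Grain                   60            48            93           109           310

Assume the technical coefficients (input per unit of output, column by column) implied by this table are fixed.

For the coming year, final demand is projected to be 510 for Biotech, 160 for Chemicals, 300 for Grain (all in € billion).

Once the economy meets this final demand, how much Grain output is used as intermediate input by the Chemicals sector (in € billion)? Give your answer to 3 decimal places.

Technical coefficients a_ij = z_ij / X_j:
  a_11 = 60/200 = 0.30, a_21 = 0/200 = 0.00, a_31 = 60/200 = 0.30
  a_12 = 36/120 = 0.30, a_22 = 6/120 = 0.05, a_32 = 48/120 = 0.40
  a_13 = 93/310 = 0.30, a_23 = 15.5/310 = 0.05, a_33 = 93/310 = 0.30
I − A =
  [   0.70    -0.30    -0.30]
  [   0.00     0.95    -0.05]
  [  -0.30    -0.40     0.70]
Cofactors of I−A, C_ij = (−1)^(i+j)·(minor ij) (rows/columns in the sector order above):
  C_11 = (0.95)(0.70) − (-0.05)(-0.40) = 0.6450
  C_12 = −[(0.00)(0.70) − (-0.05)(-0.30)] = 0.0150
  C_13 = (0.00)(-0.40) − (0.95)(-0.30) = 0.2850
  C_21 = −[(-0.30)(0.70) − (-0.30)(-0.40)] = 0.3300
  C_22 = (0.70)(0.70) − (-0.30)(-0.30) = 0.4000
  C_23 = −[(0.70)(-0.40) − (-0.30)(-0.30)] = 0.3700
  C_31 = (-0.30)(-0.05) − (-0.30)(0.95) = 0.3000
  C_32 = −[(0.70)(-0.05) − (-0.30)(0.00)] = 0.0350
  C_33 = (0.70)(0.95) − (-0.30)(0.00) = 0.6650
det(I−A) = Σ_j (I−A)_1j·C_1j = (0.70)(0.6450) + (-0.30)(0.0150) + (-0.30)(0.2850) = 0.3615
adj(I−A) = Cᵀ =
  [ 0.6450   0.3300   0.3000]
  [ 0.0150   0.4000   0.0350]
  [ 0.2850   0.3700   0.6650]
(I − A)⁻¹ = adj(I−A) / det(I−A) ≈
  [   1.7842     0.9129     0.8299]
  [   0.0415     1.1065     0.0968]
  [   0.7884     1.0235     1.8396]
First solve x = (I − A)⁻¹ d = adj(I−A)·d / det(I−A); in particular x_2 = (0.0150·510 + 0.4000·160 + 0.0350·300) / 0.3615 = 82.15 / 0.3615 ≈ 227.24758.
Intermediate flow from 3 to 2: z_32 = a_32 · x_2 = 0.40 × 82.15 / 0.3615 = 32.86 / 0.3615 ≈ 90.899.

z_32 = 90.899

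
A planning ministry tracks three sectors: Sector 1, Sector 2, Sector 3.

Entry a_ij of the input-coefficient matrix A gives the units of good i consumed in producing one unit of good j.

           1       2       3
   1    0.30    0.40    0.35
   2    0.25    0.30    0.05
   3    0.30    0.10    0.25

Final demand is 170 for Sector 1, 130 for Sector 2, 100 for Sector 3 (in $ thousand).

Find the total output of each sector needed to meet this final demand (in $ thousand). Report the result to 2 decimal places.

I − A =
  [   0.70    -0.40    -0.35]
  [  -0.25     0.70    -0.05]
  [  -0.30    -0.10     0.75]
Cofactors of I−A, C_ij = (−1)^(i+j)·(minor ij) (rows/columns in the sector order above):
  C_11 = (0.70)(0.75) − (-0.05)(-0.10) = 0.5200
  C_12 = −[(-0.25)(0.75) − (-0.05)(-0.30)] = 0.2025
  C_13 = (-0.25)(-0.10) − (0.70)(-0.30) = 0.2350
  C_21 = −[(-0.40)(0.75) − (-0.35)(-0.10)] = 0.3350
  C_22 = (0.70)(0.75) − (-0.35)(-0.30) = 0.4200
  C_23 = −[(0.70)(-0.10) − (-0.40)(-0.30)] = 0.1900
  C_31 = (-0.40)(-0.05) − (-0.35)(0.70) = 0.2650
  C_32 = −[(0.70)(-0.05) − (-0.35)(-0.25)] = 0.1225
  C_33 = (0.70)(0.70) − (-0.40)(-0.25) = 0.3900
det(I−A) = Σ_j (I−A)_1j·C_1j = (0.70)(0.5200) + (-0.40)(0.2025) + (-0.35)(0.2350) = 0.20075
adj(I−A) = Cᵀ =
  [ 0.5200   0.3350   0.2650]
  [ 0.2025   0.4200   0.1225]
  [ 0.2350   0.1900   0.3900]
(I − A)⁻¹ = adj(I−A) / det(I−A) ≈
  [   2.5903     1.6687     1.3200]
  [   1.0087     2.0922     0.6102]
  [   1.1706     0.9465     1.9427]
x = (I − A)⁻¹ d = adj(I−A)·d / det(I−A), with det(I−A) = 0.20075:
  x_1 = (0.5200·170 + 0.3350·130 + 0.2650·100) / 0.20075 = 158.45 / 0.20075 ≈ 789.29
  x_2 = (0.2025·170 + 0.4200·130 + 0.1225·100) / 0.20075 = 101.275 / 0.20075 ≈ 504.48
  x_3 = (0.2350·170 + 0.1900·130 + 0.3900·100) / 0.20075 = 103.65 / 0.20075 ≈ 516.31

x_1 = 789.29, x_2 = 504.48, x_3 = 516.31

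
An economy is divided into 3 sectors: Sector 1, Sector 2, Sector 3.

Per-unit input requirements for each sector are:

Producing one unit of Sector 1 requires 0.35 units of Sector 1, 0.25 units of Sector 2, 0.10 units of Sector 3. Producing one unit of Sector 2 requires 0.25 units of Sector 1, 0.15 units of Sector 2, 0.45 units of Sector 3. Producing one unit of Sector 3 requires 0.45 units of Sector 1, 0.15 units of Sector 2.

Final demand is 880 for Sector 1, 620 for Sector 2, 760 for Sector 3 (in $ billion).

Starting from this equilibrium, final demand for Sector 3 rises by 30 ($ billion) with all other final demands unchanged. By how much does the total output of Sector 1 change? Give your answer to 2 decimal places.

I − A =
  [   0.65    -0.25    -0.45]
  [  -0.25     0.85    -0.15]
  [  -0.10    -0.45     1.00]
Cofactors of I−A, C_ij = (−1)^(i+j)·(minor ij) (rows/columns in the sector order above):
  C_11 = (0.85)(1.00) − (-0.15)(-0.45) = 0.7825
  C_12 = −[(-0.25)(1.00) − (-0.15)(-0.10)] = 0.2650
  C_13 = (-0.25)(-0.45) − (0.85)(-0.10) = 0.1975
  C_21 = −[(-0.25)(1.00) − (-0.45)(-0.45)] = 0.4525
  C_22 = (0.65)(1.00) − (-0.45)(-0.10) = 0.6050
  C_23 = −[(0.65)(-0.45) − (-0.25)(-0.10)] = 0.3175
  C_31 = (-0.25)(-0.15) − (-0.45)(0.85) = 0.4200
  C_32 = −[(0.65)(-0.15) − (-0.45)(-0.25)] = 0.2100
  C_33 = (0.65)(0.85) − (-0.25)(-0.25) = 0.4900
det(I−A) = Σ_j (I−A)_1j·C_1j = (0.65)(0.7825) + (-0.25)(0.2650) + (-0.45)(0.1975) = 0.3535
adj(I−A) = Cᵀ =
  [ 0.7825   0.4525   0.4200]
  [ 0.2650   0.6050   0.2100]
  [ 0.1975   0.3175   0.4900]
(I − A)⁻¹ = adj(I−A) / det(I−A) ≈
  [   2.2136     1.2801     1.1881]
  [   0.7496     1.7115     0.5941]
  [   0.5587     0.8982     1.3861]
Δx = (I − A)⁻¹ Δd with Δd having +30 in the Sector 3 component and 0 elsewhere.
So Δx_1 = L_13 · (+30), where L_13 = adj(I−A)_13 / det(I−A) = 0.4200 / 0.3535.
Δx_1 = 0.4200 × (+30) / 0.3535 = 12.60 / 0.3535 ≈ 35.64.

Δx_1 = 35.64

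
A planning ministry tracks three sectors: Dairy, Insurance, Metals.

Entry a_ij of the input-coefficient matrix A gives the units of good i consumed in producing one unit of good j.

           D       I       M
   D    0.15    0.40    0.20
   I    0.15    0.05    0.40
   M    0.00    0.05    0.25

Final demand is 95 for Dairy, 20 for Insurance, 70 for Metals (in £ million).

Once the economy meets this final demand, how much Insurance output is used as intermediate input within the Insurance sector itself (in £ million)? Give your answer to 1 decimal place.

z_II = 4.6

I − A =
  [   0.85    -0.40    -0.20]
  [  -0.15     0.95    -0.40]
  [   0.00    -0.05     0.75]
Cofactors of I−A, C_ij = (−1)^(i+j)·(minor ij) (rows/columns in the sector order above):
  C_11 = (0.95)(0.75) − (-0.40)(-0.05) = 0.6925
  C_12 = −[(-0.15)(0.75) − (-0.40)(0.00)] = 0.1125
  C_13 = (-0.15)(-0.05) − (0.95)(0.00) = 0.0075
  C_21 = −[(-0.40)(0.75) − (-0.20)(-0.05)] = 0.3100
  C_22 = (0.85)(0.75) − (-0.20)(0.00) = 0.6375
  C_23 = −[(0.85)(-0.05) − (-0.40)(0.00)] = 0.0425
  C_31 = (-0.40)(-0.40) − (-0.20)(0.95) = 0.3500
  C_32 = −[(0.85)(-0.40) − (-0.20)(-0.15)] = 0.3700
  C_33 = (0.85)(0.95) − (-0.40)(-0.15) = 0.7475
det(I−A) = Σ_j (I−A)_1j·C_1j = (0.85)(0.6925) + (-0.40)(0.1125) + (-0.20)(0.0075) = 0.542125
adj(I−A) = Cᵀ =
  [ 0.6925   0.3100   0.3500]
  [ 0.1125   0.6375   0.3700]
  [ 0.0075   0.0425   0.7475]
(I − A)⁻¹ = adj(I−A) / det(I−A) ≈
  [   1.2774     0.5718     0.6456]
  [   0.2075     1.1759     0.6825]
  [   0.0138     0.0784     1.3788]
First solve x = (I − A)⁻¹ d = adj(I−A)·d / det(I−A); in particular x_I = (0.1125·95 + 0.6375·20 + 0.3700·70) / 0.542125 = 49.3375 / 0.542125 ≈ 91.008.
Intermediate flow from I to I: z_II = a_II · x_I = 0.05 × 49.3375 / 0.542125 = 2.466875 / 0.542125 ≈ 4.6.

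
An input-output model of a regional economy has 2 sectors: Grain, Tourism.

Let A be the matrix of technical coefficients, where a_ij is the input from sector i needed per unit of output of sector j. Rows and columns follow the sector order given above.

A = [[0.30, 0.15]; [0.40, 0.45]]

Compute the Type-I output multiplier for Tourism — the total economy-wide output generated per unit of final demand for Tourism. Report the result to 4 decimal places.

m_T = 2.6154

I − A =
  [   0.70    -0.15]
  [  -0.40     0.55]
det(I−A) = (0.70)(0.55) − (-0.15)(-0.40) = 0.3250
adj(I−A) = [[0.55, 0.15], [0.40, 0.70]]
(I − A)⁻¹ = adj(I−A) / det(I−A) ≈
  [   1.69231     0.46154]
  [   1.23077     2.15385]
The output multiplier for sector j is the column-j sum of the Leontief inverse (I − A)⁻¹ = adj(I−A) / det(I−A).
Column T of adj(I−A): (0.15, 0.70); det(I−A) = 0.3250.
m_T = (0.15 + 0.70) / 0.3250 = 0.85 / 0.3250 ≈ 2.6154.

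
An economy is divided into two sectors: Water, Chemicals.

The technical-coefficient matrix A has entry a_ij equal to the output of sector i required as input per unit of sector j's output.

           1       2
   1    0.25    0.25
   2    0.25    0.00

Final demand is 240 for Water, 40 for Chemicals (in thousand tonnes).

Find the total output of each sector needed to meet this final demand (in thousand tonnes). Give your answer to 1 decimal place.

x_1 = 363.6, x_2 = 130.9

I − A =
  [   0.75    -0.25]
  [  -0.25     1.00]
det(I−A) = (0.75)(1.00) − (-0.25)(-0.25) = 0.6875
adj(I−A) = [[1.00, 0.25], [0.25, 0.75]]
(I − A)⁻¹ = adj(I−A) / det(I−A) ≈
  [   1.4545     0.3636]
  [   0.3636     1.0909]
x = (I − A)⁻¹ d = adj(I−A)·d / det(I−A), with det(I−A) = 0.6875:
  x_1 = (1.00·240 + 0.25·40) / 0.6875 = 250.00 / 0.6875 ≈ 363.6
  x_2 = (0.25·240 + 0.75·40) / 0.6875 = 90.00 / 0.6875 ≈ 130.9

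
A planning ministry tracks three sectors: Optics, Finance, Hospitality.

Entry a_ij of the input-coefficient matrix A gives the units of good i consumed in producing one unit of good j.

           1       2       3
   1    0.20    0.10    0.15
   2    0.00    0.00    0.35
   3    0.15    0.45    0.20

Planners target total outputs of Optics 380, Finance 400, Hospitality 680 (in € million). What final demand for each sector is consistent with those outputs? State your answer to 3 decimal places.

d_1 = 162.000, d_2 = 162.000, d_3 = 307.000

I − A =
  [   0.80    -0.10    -0.15]
  [   0.00     1.00    -0.35]
  [  -0.15    -0.45     0.80]
d = (I − A) x:
  d_1 = (+0.80)·380 + (-0.10)·400 + (-0.15)·680 = 162.000
  d_2 = (+0.00)·380 + (+1.00)·400 + (-0.35)·680 = 162.000
  d_3 = (-0.15)·380 + (-0.45)·400 + (+0.80)·680 = 307.000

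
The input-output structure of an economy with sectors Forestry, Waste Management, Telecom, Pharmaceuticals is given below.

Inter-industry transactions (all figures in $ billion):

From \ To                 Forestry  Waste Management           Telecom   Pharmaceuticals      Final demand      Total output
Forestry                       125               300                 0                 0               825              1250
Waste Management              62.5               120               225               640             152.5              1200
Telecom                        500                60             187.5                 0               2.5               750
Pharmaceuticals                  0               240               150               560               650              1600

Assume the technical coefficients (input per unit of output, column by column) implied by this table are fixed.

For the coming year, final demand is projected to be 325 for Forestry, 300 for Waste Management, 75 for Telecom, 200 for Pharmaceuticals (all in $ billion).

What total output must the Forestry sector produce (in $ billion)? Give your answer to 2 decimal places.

x_F = 594.57

Technical coefficients a_ij = z_ij / X_j:
  a_FF = 125/1250 = 0.10, a_WF = 62.5/1250 = 0.05, a_TF = 500/1250 = 0.40, a_PF = 0/1250 = 0.00
  a_FW = 300/1200 = 0.25, a_WW = 120/1200 = 0.10, a_TW = 60/1200 = 0.05, a_PW = 240/1200 = 0.20
  a_FT = 0/750 = 0.00, a_WT = 225/750 = 0.30, a_TT = 187.5/750 = 0.25, a_PT = 150/750 = 0.20
  a_FP = 0/1600 = 0.00, a_WP = 640/1600 = 0.40, a_TP = 0/1600 = 0.00, a_PP = 560/1600 = 0.35
I − A =
  [   0.90    -0.25     0.00     0.00]
  [  -0.05     0.90    -0.30    -0.40]
  [  -0.40    -0.05     0.75     0.00]
  [   0.00    -0.20    -0.20     0.65]
Compute the cofactors C_ij = (−1)^(i+j)·(3×3 minor ij) of I−A; the adjugate is their transpose:
adj(I−A) = Cᵀ =
  [ 0.365000   0.121875   0.068750   0.075000]
  [ 0.134375   0.438750   0.247500   0.270000]
  [ 0.203625   0.094250   0.446375   0.058000]
  [ 0.104000   0.164000   0.213500   0.554625]
det(I−A) = Σ_j (I−A)_1j·C_1j = (0.90)(0.365000) + (-0.25)(0.134375) + (0.00)(0.203625) + (0.00)(0.104000) = 0.29490625
(I − A)⁻¹ = adj(I−A) / det(I−A) ≈
  [   1.2377     0.4133     0.2331     0.2543]
  [   0.4557     1.4878     0.8392     0.9155]
  [   0.6905     0.3196     1.5136     0.1967]
  [   0.3527     0.5561     0.7240     1.8807]
x = (I − A)⁻¹ d = adj(I−A)·d / det(I−A), with det(I−A) = 0.29490625:
  x_F = (0.365000·325 + 0.121875·300 + 0.068750·75 + 0.075000·200) / 0.29490625 = 175.34375 / 0.29490625 ≈ 594.57
  x_W = (0.134375·325 + 0.438750·300 + 0.247500·75 + 0.270000·200) / 0.29490625 = 247.859375 / 0.29490625 ≈ 840.47
  x_T = (0.203625·325 + 0.094250·300 + 0.446375·75 + 0.058000·200) / 0.29490625 = 139.53125 / 0.29490625 ≈ 473.14
  x_P = (0.104000·325 + 0.164000·300 + 0.213500·75 + 0.554625·200) / 0.29490625 = 209.9375 / 0.29490625 ≈ 711.88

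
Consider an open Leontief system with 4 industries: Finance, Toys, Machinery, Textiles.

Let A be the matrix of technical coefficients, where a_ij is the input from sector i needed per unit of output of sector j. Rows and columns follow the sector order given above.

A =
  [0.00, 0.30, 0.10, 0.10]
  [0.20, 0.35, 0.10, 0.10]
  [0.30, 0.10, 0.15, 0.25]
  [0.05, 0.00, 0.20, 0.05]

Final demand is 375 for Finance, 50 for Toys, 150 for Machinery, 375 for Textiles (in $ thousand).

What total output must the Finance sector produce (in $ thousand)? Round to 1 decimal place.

I − A =
  [   1.00    -0.30    -0.10    -0.10]
  [  -0.20     0.65    -0.10    -0.10]
  [  -0.30    -0.10     0.85    -0.25]
  [  -0.05     0.00    -0.20     0.95]
Compute the cofactors C_ij = (−1)^(i+j)·(3×3 minor ij) of I−A; the adjugate is their transpose:
adj(I−A) = Cᵀ =
  [ 0.480875   0.238750   0.109250   0.104500]
  [ 0.191500   0.717500   0.138000   0.132000]
  [ 0.212875   0.183750   0.555750   0.188000]
  [ 0.070125   0.051250   0.122750   0.461000]
det(I−A) = Σ_j (I−A)_1j·C_1j = (1.00)(0.480875) + (-0.30)(0.191500) + (-0.10)(0.212875) + (-0.10)(0.070125) = 0.395125
(I − A)⁻¹ = adj(I−A) / det(I−A) ≈
  [   1.2170     0.6042     0.2765     0.2645]
  [   0.4847     1.8159     0.3493     0.3341]
  [   0.5388     0.4650     1.4065     0.4758]
  [   0.1775     0.1297     0.3107     1.1667]
x = (I − A)⁻¹ d = adj(I−A)·d / det(I−A), with det(I−A) = 0.395125:
  x_1 = (0.480875·375 + 0.238750·50 + 0.109250·150 + 0.104500·375) / 0.395125 = 247.840625 / 0.395125 ≈ 627.2
  x_2 = (0.191500·375 + 0.717500·50 + 0.138000·150 + 0.132000·375) / 0.395125 = 177.8875 / 0.395125 ≈ 450.2
  x_3 = (0.212875·375 + 0.183750·50 + 0.555750·150 + 0.188000·375) / 0.395125 = 242.878125 / 0.395125 ≈ 614.7
  x_4 = (0.070125·375 + 0.051250·50 + 0.122750·150 + 0.461000·375) / 0.395125 = 220.146875 / 0.395125 ≈ 557.2

x_1 = 627.2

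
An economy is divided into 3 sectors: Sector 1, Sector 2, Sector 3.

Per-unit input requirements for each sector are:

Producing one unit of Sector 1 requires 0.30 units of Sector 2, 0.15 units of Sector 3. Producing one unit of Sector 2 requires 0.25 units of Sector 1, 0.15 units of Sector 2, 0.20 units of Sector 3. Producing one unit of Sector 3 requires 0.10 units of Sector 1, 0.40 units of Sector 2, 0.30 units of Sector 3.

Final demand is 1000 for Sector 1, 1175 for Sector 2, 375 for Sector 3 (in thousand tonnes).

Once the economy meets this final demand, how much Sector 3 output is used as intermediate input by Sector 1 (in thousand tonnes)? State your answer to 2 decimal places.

I − A =
  [   1.00    -0.25    -0.10]
  [  -0.30     0.85    -0.40]
  [  -0.15    -0.20     0.70]
Cofactors of I−A, C_ij = (−1)^(i+j)·(minor ij) (rows/columns in the sector order above):
  C_11 = (0.85)(0.70) − (-0.40)(-0.20) = 0.5150
  C_12 = −[(-0.30)(0.70) − (-0.40)(-0.15)] = 0.2700
  C_13 = (-0.30)(-0.20) − (0.85)(-0.15) = 0.1875
  C_21 = −[(-0.25)(0.70) − (-0.10)(-0.20)] = 0.1950
  C_22 = (1.00)(0.70) − (-0.10)(-0.15) = 0.6850
  C_23 = −[(1.00)(-0.20) − (-0.25)(-0.15)] = 0.2375
  C_31 = (-0.25)(-0.40) − (-0.10)(0.85) = 0.1850
  C_32 = −[(1.00)(-0.40) − (-0.10)(-0.30)] = 0.4300
  C_33 = (1.00)(0.85) − (-0.25)(-0.30) = 0.7750
det(I−A) = Σ_j (I−A)_1j·C_1j = (1.00)(0.5150) + (-0.25)(0.2700) + (-0.10)(0.1875) = 0.42875
adj(I−A) = Cᵀ =
  [ 0.5150   0.1950   0.1850]
  [ 0.2700   0.6850   0.4300]
  [ 0.1875   0.2375   0.7750]
(I − A)⁻¹ = adj(I−A) / det(I−A) ≈
  [   1.2012     0.4548     0.4315]
  [   0.6297     1.5977     1.0029]
  [   0.4373     0.5539     1.8076]
First solve x = (I − A)⁻¹ d = adj(I−A)·d / det(I−A); in particular x_1 = (0.5150·1000 + 0.1950·1175 + 0.1850·375) / 0.42875 = 813.50 / 0.42875 ≈ 1897.3761.
Intermediate flow from 3 to 1: z_31 = a_31 · x_1 = 0.15 × 813.50 / 0.42875 = 122.025 / 0.42875 ≈ 284.61.

z_31 = 284.61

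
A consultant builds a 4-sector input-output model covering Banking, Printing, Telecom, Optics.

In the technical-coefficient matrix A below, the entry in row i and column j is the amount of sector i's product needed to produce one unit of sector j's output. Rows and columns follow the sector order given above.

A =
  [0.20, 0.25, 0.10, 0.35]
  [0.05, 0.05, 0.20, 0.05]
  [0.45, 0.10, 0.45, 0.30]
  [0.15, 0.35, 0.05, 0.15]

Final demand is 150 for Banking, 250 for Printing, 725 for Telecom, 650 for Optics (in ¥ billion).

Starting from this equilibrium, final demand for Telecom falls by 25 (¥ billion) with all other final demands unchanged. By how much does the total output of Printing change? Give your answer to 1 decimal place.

Δx_2 = -17.7

I − A =
  [   0.80    -0.25    -0.10    -0.35]
  [  -0.05     0.95    -0.20    -0.05]
  [  -0.45    -0.10     0.55    -0.30]
  [  -0.15    -0.35    -0.05     0.85]
Compute the cofactors C_ij = (−1)^(i+j)·(3×3 minor ij) of I−A; the adjugate is their transpose:
adj(I−A) = Cᵀ =
  [ 0.382000   0.201250   0.163250   0.226750]
  [ 0.113375   0.282500   0.133375   0.110375]
  [ 0.408500   0.308750   0.563500   0.385250]
  [ 0.138125   0.170000   0.116875   0.329375]
det(I−A) = Σ_j (I−A)_1j·C_1j = (0.80)(0.382000) + (-0.25)(0.113375) + (-0.10)(0.408500) + (-0.35)(0.138125) = 0.1880625
(I − A)⁻¹ = adj(I−A) / det(I−A) ≈
  [   2.0312     1.0701     0.8681     1.2057]
  [   0.6029     1.5022     0.7092     0.5869]
  [   2.1722     1.6417     2.9963     2.0485]
  [   0.7345     0.9040     0.6215     1.7514]
Δx = (I − A)⁻¹ Δd with Δd having -25 in the Telecom component and 0 elsewhere.
So Δx_2 = L_23 · (-25), where L_23 = adj(I−A)_23 / det(I−A) = 0.133375 / 0.1880625.
Δx_2 = 0.133375 × (-25) / 0.1880625 = -3.334375 / 0.1880625 ≈ -17.7.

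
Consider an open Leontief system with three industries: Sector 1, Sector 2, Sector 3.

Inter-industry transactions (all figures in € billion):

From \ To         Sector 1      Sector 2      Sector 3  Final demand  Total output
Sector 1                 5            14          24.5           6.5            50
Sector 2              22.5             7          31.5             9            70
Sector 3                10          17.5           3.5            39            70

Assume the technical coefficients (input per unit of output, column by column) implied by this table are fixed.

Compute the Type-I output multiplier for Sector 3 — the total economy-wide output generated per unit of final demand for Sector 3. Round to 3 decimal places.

m_3 = 3.650

Technical coefficients a_ij = z_ij / X_j:
  a_11 = 5/50 = 0.10, a_21 = 22.5/50 = 0.45, a_31 = 10/50 = 0.20
  a_12 = 14/70 = 0.20, a_22 = 7/70 = 0.10, a_32 = 17.5/70 = 0.25
  a_13 = 24.5/70 = 0.35, a_23 = 31.5/70 = 0.45, a_33 = 3.5/70 = 0.05
I − A =
  [   0.90    -0.20    -0.35]
  [  -0.45     0.90    -0.45]
  [  -0.20    -0.25     0.95]
Cofactors of I−A, C_ij = (−1)^(i+j)·(minor ij) (rows/columns in the sector order above):
  C_11 = (0.90)(0.95) − (-0.45)(-0.25) = 0.7425
  C_12 = −[(-0.45)(0.95) − (-0.45)(-0.20)] = 0.5175
  C_13 = (-0.45)(-0.25) − (0.90)(-0.20) = 0.2925
  C_21 = −[(-0.20)(0.95) − (-0.35)(-0.25)] = 0.2775
  C_22 = (0.90)(0.95) − (-0.35)(-0.20) = 0.7850
  C_23 = −[(0.90)(-0.25) − (-0.20)(-0.20)] = 0.2650
  C_31 = (-0.20)(-0.45) − (-0.35)(0.90) = 0.4050
  C_32 = −[(0.90)(-0.45) − (-0.35)(-0.45)] = 0.5625
  C_33 = (0.90)(0.90) − (-0.20)(-0.45) = 0.7200
det(I−A) = Σ_j (I−A)_1j·C_1j = (0.90)(0.7425) + (-0.20)(0.5175) + (-0.35)(0.2925) = 0.462375
adj(I−A) = Cᵀ =
  [ 0.7425   0.2775   0.4050]
  [ 0.5175   0.7850   0.5625]
  [ 0.2925   0.2650   0.7200]
(I − A)⁻¹ = adj(I−A) / det(I−A) ≈
  [   1.6058     0.6002     0.8759]
  [   1.1192     1.6978     1.2165]
  [   0.6326     0.5731     1.5572]
The output multiplier for sector j is the column-j sum of the Leontief inverse (I − A)⁻¹ = adj(I−A) / det(I−A).
Column 3 of adj(I−A): (0.4050, 0.5625, 0.7200); det(I−A) = 0.462375.
m_3 = (0.4050 + 0.5625 + 0.7200) / 0.462375 = 1.6875 / 0.462375 ≈ 3.650.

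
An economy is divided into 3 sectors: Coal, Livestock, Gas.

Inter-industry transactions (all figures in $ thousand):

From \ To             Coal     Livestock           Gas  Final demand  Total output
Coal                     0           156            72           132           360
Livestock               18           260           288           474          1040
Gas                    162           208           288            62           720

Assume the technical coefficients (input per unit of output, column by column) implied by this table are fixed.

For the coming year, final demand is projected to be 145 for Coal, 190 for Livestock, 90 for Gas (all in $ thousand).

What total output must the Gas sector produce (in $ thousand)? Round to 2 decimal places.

x_G = 553.21

Technical coefficients a_ij = z_ij / X_j:
  a_CC = 0/360 = 0.00, a_LC = 18/360 = 0.05, a_GC = 162/360 = 0.45
  a_CL = 156/1040 = 0.15, a_LL = 260/1040 = 0.25, a_GL = 208/1040 = 0.20
  a_CG = 72/720 = 0.10, a_LG = 288/720 = 0.40, a_GG = 288/720 = 0.40
I − A =
  [   1.00    -0.15    -0.10]
  [  -0.05     0.75    -0.40]
  [  -0.45    -0.20     0.60]
Cofactors of I−A, C_ij = (−1)^(i+j)·(minor ij) (rows/columns in the sector order above):
  C_11 = (0.75)(0.60) − (-0.40)(-0.20) = 0.3700
  C_12 = −[(-0.05)(0.60) − (-0.40)(-0.45)] = 0.2100
  C_13 = (-0.05)(-0.20) − (0.75)(-0.45) = 0.3475
  C_21 = −[(-0.15)(0.60) − (-0.10)(-0.20)] = 0.1100
  C_22 = (1.00)(0.60) − (-0.10)(-0.45) = 0.5550
  C_23 = −[(1.00)(-0.20) − (-0.15)(-0.45)] = 0.2675
  C_31 = (-0.15)(-0.40) − (-0.10)(0.75) = 0.1350
  C_32 = −[(1.00)(-0.40) − (-0.10)(-0.05)] = 0.4050
  C_33 = (1.00)(0.75) − (-0.15)(-0.05) = 0.7425
det(I−A) = Σ_j (I−A)_1j·C_1j = (1.00)(0.3700) + (-0.15)(0.2100) + (-0.10)(0.3475) = 0.30375
adj(I−A) = Cᵀ =
  [ 0.3700   0.1100   0.1350]
  [ 0.2100   0.5550   0.4050]
  [ 0.3475   0.2675   0.7425]
(I − A)⁻¹ = adj(I−A) / det(I−A) ≈
  [   1.2181     0.3621     0.4444]
  [   0.6914     1.8272     1.3333]
  [   1.1440     0.8807     2.4444]
x = (I − A)⁻¹ d = adj(I−A)·d / det(I−A), with det(I−A) = 0.30375:
  x_C = (0.3700·145 + 0.1100·190 + 0.1350·90) / 0.30375 = 86.70 / 0.30375 ≈ 285.43
  x_L = (0.2100·145 + 0.5550·190 + 0.4050·90) / 0.30375 = 172.35 / 0.30375 ≈ 567.41
  x_G = (0.3475·145 + 0.2675·190 + 0.7425·90) / 0.30375 = 168.0375 / 0.30375 ≈ 553.21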